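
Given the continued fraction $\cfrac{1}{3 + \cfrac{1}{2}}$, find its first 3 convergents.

0/1, 1/3, 2/7

Using the convergent recurrence p_i = a_i*p_{i-1} + p_{i-2}, q_i = a_i*q_{i-1} + q_{i-2} with p_{-2}=0, p_{-1}=1, q_{-2}=1, q_{-1}=0:
  i=0: a_0=0, p_0 = 0*1 + 0 = 0, q_0 = 0*0 + 1 = 1.
  i=1: a_1=3, p_1 = 3*0 + 1 = 1, q_1 = 3*1 + 0 = 3.
  i=2: a_2=2, p_2 = 2*1 + 0 = 2, q_2 = 2*3 + 1 = 7.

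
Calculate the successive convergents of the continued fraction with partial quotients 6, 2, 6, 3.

6/1, 13/2, 84/13, 265/41

Using the convergent recurrence p_i = a_i*p_{i-1} + p_{i-2}, q_i = a_i*q_{i-1} + q_{i-2} with p_{-2}=0, p_{-1}=1, q_{-2}=1, q_{-1}=0:
  i=0: a_0=6, p_0 = 6*1 + 0 = 6, q_0 = 6*0 + 1 = 1.
  i=1: a_1=2, p_1 = 2*6 + 1 = 13, q_1 = 2*1 + 0 = 2.
  i=2: a_2=6, p_2 = 6*13 + 6 = 84, q_2 = 6*2 + 1 = 13.
  i=3: a_3=3, p_3 = 3*84 + 13 = 265, q_3 = 3*13 + 2 = 41.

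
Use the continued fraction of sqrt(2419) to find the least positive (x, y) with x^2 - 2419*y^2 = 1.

(x, y) = (2951, 60)

First expand sqrt(2419) as a continued fraction. With x_i = (sqrt(2419) + m_i)/d_i and (m_0, d_0) = (0, 1): a_0 = floor(sqrt(2419)) = 49, since 49^2 = 2401 <= 2419 < 2500 = 50^2.
Iterate m_{i+1} = d_i*a_i - m_i, d_{i+1} = (2419 - m_{i+1}^2)/d_i, a_{i+1} = floor((a_0 + m_{i+1})/d_{i+1}):
  m_1 = 1*49 - 0 = 49, d_1 = (2419 - 49^2)/1 = 18/1 = 18, a_1 = floor((49 + 49)/18) = 5.
  m_2 = 18*5 - 49 = 41, d_2 = (2419 - 41^2)/18 = 738/18 = 41, a_2 = floor((49 + 41)/41) = 2.
  m_3 = 41*2 - 41 = 41, d_3 = (2419 - 41^2)/41 = 738/41 = 18, a_3 = floor((49 + 41)/18) = 5.
  m_4 = 18*5 - 41 = 49, d_4 = (2419 - 49^2)/18 = 18/18 = 1, a_4 = floor((49 + 49)/1) = 98.
  m_5 = 1*98 - 49 = 49, d_5 = (2419 - 49^2)/1 = 18/1 = 18: (m_5, d_5) = (m_1, d_1) = (49, 18), so from here the quotients repeat a_1, ..., a_4; the period length is 4.
So sqrt(2419) = [49; (5, 2, 5, 98)] with period length k = 4.
k is even, so the fundamental solution of x^2 - 2419y^2 = 1 is (p_{k-1}, q_{k-1}) = (p_3, q_3); compute convergents through index 3.
Convergents (p_i = a_i*p_{i-1} + p_{i-2}, q_i = a_i*q_{i-1} + q_{i-2} with p_{-2}=0, p_{-1}=1, q_{-2}=1, q_{-1}=0):
  i=0: a_0=49, p_0 = 49*1 + 0 = 49, q_0 = 49*0 + 1 = 1.
  i=1: a_1=5, p_1 = 5*49 + 1 = 246, q_1 = 5*1 + 0 = 5.
  i=2: a_2=2, p_2 = 2*246 + 49 = 541, q_2 = 2*5 + 1 = 11.
  i=3: a_3=5, p_3 = 5*541 + 246 = 2951, q_3 = 5*11 + 5 = 60.
Check: 2951^2 - 2419*60^2 = 8708401 - 8708400 = 1, so (x, y) = (2951, 60) solves the equation, and by the theorem it is the least positive solution.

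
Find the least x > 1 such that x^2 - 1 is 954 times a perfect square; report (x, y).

(x, y) = (32080051, 1038630)

First expand sqrt(954) as a continued fraction. With x_i = (sqrt(954) + m_i)/d_i and (m_0, d_0) = (0, 1): a_0 = floor(sqrt(954)) = 30, since 30^2 = 900 <= 954 < 961 = 31^2.
Iterate m_{i+1} = d_i*a_i - m_i, d_{i+1} = (954 - m_{i+1}^2)/d_i, a_{i+1} = floor((a_0 + m_{i+1})/d_{i+1}):
  m_1 = 1*30 - 0 = 30, d_1 = (954 - 30^2)/1 = 54/1 = 54, a_1 = floor((30 + 30)/54) = 1.
  m_2 = 54*1 - 30 = 24, d_2 = (954 - 24^2)/54 = 378/54 = 7, a_2 = floor((30 + 24)/7) = 7.
  m_3 = 7*7 - 24 = 25, d_3 = (954 - 25^2)/7 = 329/7 = 47, a_3 = floor((30 + 25)/47) = 1.
  m_4 = 47*1 - 25 = 22, d_4 = (954 - 22^2)/47 = 470/47 = 10, a_4 = floor((30 + 22)/10) = 5.
  m_5 = 10*5 - 22 = 28, d_5 = (954 - 28^2)/10 = 170/10 = 17, a_5 = floor((30 + 28)/17) = 3.
  m_6 = 17*3 - 28 = 23, d_6 = (954 - 23^2)/17 = 425/17 = 25, a_6 = floor((30 + 23)/25) = 2.
  m_7 = 25*2 - 23 = 27, d_7 = (954 - 27^2)/25 = 225/25 = 9, a_7 = floor((30 + 27)/9) = 6.
  m_8 = 9*6 - 27 = 27, d_8 = (954 - 27^2)/9 = 225/9 = 25, a_8 = floor((30 + 27)/25) = 2.
  m_9 = 25*2 - 27 = 23, d_9 = (954 - 23^2)/25 = 425/25 = 17, a_9 = floor((30 + 23)/17) = 3.
  m_10 = 17*3 - 23 = 28, d_10 = (954 - 28^2)/17 = 170/17 = 10, a_10 = floor((30 + 28)/10) = 5.
  m_11 = 10*5 - 28 = 22, d_11 = (954 - 22^2)/10 = 470/10 = 47, a_11 = floor((30 + 22)/47) = 1.
  m_12 = 47*1 - 22 = 25, d_12 = (954 - 25^2)/47 = 329/47 = 7, a_12 = floor((30 + 25)/7) = 7.
  m_13 = 7*7 - 25 = 24, d_13 = (954 - 24^2)/7 = 378/7 = 54, a_13 = floor((30 + 24)/54) = 1.
  m_14 = 54*1 - 24 = 30, d_14 = (954 - 30^2)/54 = 54/54 = 1, a_14 = floor((30 + 30)/1) = 60.
  m_15 = 1*60 - 30 = 30, d_15 = (954 - 30^2)/1 = 54/1 = 54: (m_15, d_15) = (m_1, d_1) = (30, 54), so from here the quotients repeat a_1, ..., a_14; the period length is 14.
So sqrt(954) = [30; (1, 7, 1, 5, 3, 2, 6, 2, 3, 5, 1, 7, 1, 60)] with period length k = 14.
k is even, so the fundamental solution of x^2 - 954y^2 = 1 is (p_{k-1}, q_{k-1}) = (p_13, q_13); compute convergents through index 13.
Convergents (p_i = a_i*p_{i-1} + p_{i-2}, q_i = a_i*q_{i-1} + q_{i-2} with p_{-2}=0, p_{-1}=1, q_{-2}=1, q_{-1}=0):
  i=0: a_0=30, p_0 = 30*1 + 0 = 30, q_0 = 30*0 + 1 = 1.
  i=1: a_1=1, p_1 = 1*30 + 1 = 31, q_1 = 1*1 + 0 = 1.
  i=2: a_2=7, p_2 = 7*31 + 30 = 247, q_2 = 7*1 + 1 = 8.
  i=3: a_3=1, p_3 = 1*247 + 31 = 278, q_3 = 1*8 + 1 = 9.
  i=4: a_4=5, p_4 = 5*278 + 247 = 1637, q_4 = 5*9 + 8 = 53.
  i=5: a_5=3, p_5 = 3*1637 + 278 = 5189, q_5 = 3*53 + 9 = 168.
  i=6: a_6=2, p_6 = 2*5189 + 1637 = 12015, q_6 = 2*168 + 53 = 389.
  i=7: a_7=6, p_7 = 6*12015 + 5189 = 77279, q_7 = 6*389 + 168 = 2502.
  i=8: a_8=2, p_8 = 2*77279 + 12015 = 166573, q_8 = 2*2502 + 389 = 5393.
  i=9: a_9=3, p_9 = 3*166573 + 77279 = 576998, q_9 = 3*5393 + 2502 = 18681.
  i=10: a_10=5, p_10 = 5*576998 + 166573 = 3051563, q_10 = 5*18681 + 5393 = 98798.
  i=11: a_11=1, p_11 = 1*3051563 + 576998 = 3628561, q_11 = 1*98798 + 18681 = 117479.
  i=12: a_12=7, p_12 = 7*3628561 + 3051563 = 28451490, q_12 = 7*117479 + 98798 = 921151.
  i=13: a_13=1, p_13 = 1*28451490 + 3628561 = 32080051, q_13 = 1*921151 + 117479 = 1038630.
Check: 32080051^2 - 954*1038630^2 = 1029129672162601 - 1029129672162600 = 1, so (x, y) = (32080051, 1038630) solves the equation, and by the theorem it is the least positive solution.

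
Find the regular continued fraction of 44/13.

[3; 2, 1, 1, 2]

Run the Euclidean algorithm on 44 and 13; the successive quotients are the partial quotients a_0, a_1, ... (each step inverts the fractional part left over by the previous one):
  44 = 3*13 + 5, so a_0 = 3.
  13 = 2*5 + 3, so a_1 = 2.
  5 = 1*3 + 2, so a_2 = 1.
  3 = 1*2 + 1, so a_3 = 1.
  2 = 2*1 + 0, so a_4 = 2.
The remainder reaches 0 after 5 divisions, so the expansion has 5 partial quotients, read off in order.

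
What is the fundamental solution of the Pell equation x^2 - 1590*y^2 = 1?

(x, y) = (319, 8)

First expand sqrt(1590) as a continued fraction. With x_i = (sqrt(1590) + m_i)/d_i and (m_0, d_0) = (0, 1): a_0 = floor(sqrt(1590)) = 39, since 39^2 = 1521 <= 1590 < 1600 = 40^2.
Iterate m_{i+1} = d_i*a_i - m_i, d_{i+1} = (1590 - m_{i+1}^2)/d_i, a_{i+1} = floor((a_0 + m_{i+1})/d_{i+1}):
  m_1 = 1*39 - 0 = 39, d_1 = (1590 - 39^2)/1 = 69/1 = 69, a_1 = floor((39 + 39)/69) = 1.
  m_2 = 69*1 - 39 = 30, d_2 = (1590 - 30^2)/69 = 690/69 = 10, a_2 = floor((39 + 30)/10) = 6.
  m_3 = 10*6 - 30 = 30, d_3 = (1590 - 30^2)/10 = 690/10 = 69, a_3 = floor((39 + 30)/69) = 1.
  m_4 = 69*1 - 30 = 39, d_4 = (1590 - 39^2)/69 = 69/69 = 1, a_4 = floor((39 + 39)/1) = 78.
  m_5 = 1*78 - 39 = 39, d_5 = (1590 - 39^2)/1 = 69/1 = 69: (m_5, d_5) = (m_1, d_1) = (39, 69), so from here the quotients repeat a_1, ..., a_4; the period length is 4.
So sqrt(1590) = [39; (1, 6, 1, 78)] with period length k = 4.
k is even, so the fundamental solution of x^2 - 1590y^2 = 1 is (p_{k-1}, q_{k-1}) = (p_3, q_3); compute convergents through index 3.
Convergents (p_i = a_i*p_{i-1} + p_{i-2}, q_i = a_i*q_{i-1} + q_{i-2} with p_{-2}=0, p_{-1}=1, q_{-2}=1, q_{-1}=0):
  i=0: a_0=39, p_0 = 39*1 + 0 = 39, q_0 = 39*0 + 1 = 1.
  i=1: a_1=1, p_1 = 1*39 + 1 = 40, q_1 = 1*1 + 0 = 1.
  i=2: a_2=6, p_2 = 6*40 + 39 = 279, q_2 = 6*1 + 1 = 7.
  i=3: a_3=1, p_3 = 1*279 + 40 = 319, q_3 = 1*7 + 1 = 8.
Check: 319^2 - 1590*8^2 = 101761 - 101760 = 1, so (x, y) = (319, 8) solves the equation, and by the theorem it is the least positive solution.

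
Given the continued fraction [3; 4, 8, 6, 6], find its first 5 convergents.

3/1, 13/4, 107/33, 655/202, 4037/1245

Using the convergent recurrence p_i = a_i*p_{i-1} + p_{i-2}, q_i = a_i*q_{i-1} + q_{i-2} with p_{-2}=0, p_{-1}=1, q_{-2}=1, q_{-1}=0:
  i=0: a_0=3, p_0 = 3*1 + 0 = 3, q_0 = 3*0 + 1 = 1.
  i=1: a_1=4, p_1 = 4*3 + 1 = 13, q_1 = 4*1 + 0 = 4.
  i=2: a_2=8, p_2 = 8*13 + 3 = 107, q_2 = 8*4 + 1 = 33.
  i=3: a_3=6, p_3 = 6*107 + 13 = 655, q_3 = 6*33 + 4 = 202.
  i=4: a_4=6, p_4 = 6*655 + 107 = 4037, q_4 = 6*202 + 33 = 1245.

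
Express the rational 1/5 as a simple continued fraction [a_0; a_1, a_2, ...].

Run the Euclidean algorithm on 1 and 5; the successive quotients are the partial quotients a_0, a_1, ... (each step inverts the fractional part left over by the previous one):
  1 = 0*5 + 1, so a_0 = 0.
  5 = 5*1 + 0, so a_1 = 5.
The remainder reaches 0 after 2 divisions, so the expansion has 2 partial quotients, read off in order.

[0; 5]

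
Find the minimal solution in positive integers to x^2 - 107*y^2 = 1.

(x, y) = (962, 93)

First expand sqrt(107) as a continued fraction. With x_i = (sqrt(107) + m_i)/d_i and (m_0, d_0) = (0, 1): a_0 = floor(sqrt(107)) = 10, since 10^2 = 100 <= 107 < 121 = 11^2.
Iterate m_{i+1} = d_i*a_i - m_i, d_{i+1} = (107 - m_{i+1}^2)/d_i, a_{i+1} = floor((a_0 + m_{i+1})/d_{i+1}):
  m_1 = 1*10 - 0 = 10, d_1 = (107 - 10^2)/1 = 7/1 = 7, a_1 = floor((10 + 10)/7) = 2.
  m_2 = 7*2 - 10 = 4, d_2 = (107 - 4^2)/7 = 91/7 = 13, a_2 = floor((10 + 4)/13) = 1.
  m_3 = 13*1 - 4 = 9, d_3 = (107 - 9^2)/13 = 26/13 = 2, a_3 = floor((10 + 9)/2) = 9.
  m_4 = 2*9 - 9 = 9, d_4 = (107 - 9^2)/2 = 26/2 = 13, a_4 = floor((10 + 9)/13) = 1.
  m_5 = 13*1 - 9 = 4, d_5 = (107 - 4^2)/13 = 91/13 = 7, a_5 = floor((10 + 4)/7) = 2.
  m_6 = 7*2 - 4 = 10, d_6 = (107 - 10^2)/7 = 7/7 = 1, a_6 = floor((10 + 10)/1) = 20.
  m_7 = 1*20 - 10 = 10, d_7 = (107 - 10^2)/1 = 7/1 = 7: (m_7, d_7) = (m_1, d_1) = (10, 7), so from here the quotients repeat a_1, ..., a_6; the period length is 6.
So sqrt(107) = [10; (2, 1, 9, 1, 2, 20)] with period length k = 6.
k is even, so the fundamental solution of x^2 - 107y^2 = 1 is (p_{k-1}, q_{k-1}) = (p_5, q_5); compute convergents through index 5.
Convergents (p_i = a_i*p_{i-1} + p_{i-2}, q_i = a_i*q_{i-1} + q_{i-2} with p_{-2}=0, p_{-1}=1, q_{-2}=1, q_{-1}=0):
  i=0: a_0=10, p_0 = 10*1 + 0 = 10, q_0 = 10*0 + 1 = 1.
  i=1: a_1=2, p_1 = 2*10 + 1 = 21, q_1 = 2*1 + 0 = 2.
  i=2: a_2=1, p_2 = 1*21 + 10 = 31, q_2 = 1*2 + 1 = 3.
  i=3: a_3=9, p_3 = 9*31 + 21 = 300, q_3 = 9*3 + 2 = 29.
  i=4: a_4=1, p_4 = 1*300 + 31 = 331, q_4 = 1*29 + 3 = 32.
  i=5: a_5=2, p_5 = 2*331 + 300 = 962, q_5 = 2*32 + 29 = 93.
Check: 962^2 - 107*93^2 = 925444 - 925443 = 1, so (x, y) = (962, 93) solves the equation, and by the theorem it is the least positive solution.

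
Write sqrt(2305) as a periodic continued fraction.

[48; (96)]

Write x_i = (sqrt(2305) + m_i)/d_i with (m_0, d_0) = (0, 1). a_0 = floor(sqrt(2305)) = 48, since 48^2 = 2304 <= 2305 < 2401 = 49^2.
Iterate m_{i+1} = d_i*a_i - m_i, d_{i+1} = (2305 - m_{i+1}^2)/d_i, a_{i+1} = floor((a_0 + m_{i+1})/d_{i+1}):
  m_1 = 1*48 - 0 = 48, d_1 = (2305 - 48^2)/1 = 1/1 = 1, a_1 = floor((48 + 48)/1) = 96.
  m_2 = 1*96 - 48 = 48, d_2 = (2305 - 48^2)/1 = 1/1 = 1: (m_2, d_2) = (m_1, d_1) = (48, 1), so from here the quotient a_1 repeats; the period length is 1.
Hence the expansion of sqrt(2305) is a_0 = 48 followed by the repeating block 96 (period 1).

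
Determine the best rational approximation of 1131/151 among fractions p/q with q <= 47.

352/47

Expand x = 1131/151 as a continued fraction with the Euclidean algorithm:
  1131 = 7*151 + 74, so a_0 = 7.
  151 = 2*74 + 3, so a_1 = 2.
  74 = 24*3 + 2, so a_2 = 24.
  3 = 1*2 + 1, so a_3 = 1.
  2 = 2*1 + 0, so a_4 = 2.
so x = [7; 2, 24, 1, 2].
Convergents (p_i = a_i*p_{i-1} + p_{i-2}, q_i = a_i*q_{i-1} + q_{i-2} with p_{-2}=0, p_{-1}=1, q_{-2}=1, q_{-1}=0), until the denominator exceeds 47:
  i=0: a_0=7, p_0 = 7*1 + 0 = 7, q_0 = 7*0 + 1 = 1.
  i=1: a_1=2, p_1 = 2*7 + 1 = 15, q_1 = 2*1 + 0 = 2.
  i=2: a_2=24, p_2 = 24*15 + 7 = 367, q_2 = 24*2 + 1 = 49.
q_2 = 49 > 47, so the last convergent with denominator <= 47 is p_1/q_1 = 15/2.
The closest fraction with denominator <= 47 is either p_1/q_1 or the intermediate fraction (k*p_1 + p_0)/(k*q_1 + q_0) with the largest k >= 1 whose denominator stays <= 47; these approach x as k grows, and every other convergent or intermediate fraction in range is farther away.
Largest k: floor((47 - q_0)/q_1) = floor((47 - 1)/2) = 23.
That gives (23*15 + 7)/(23*2 + 1) = 352/47.
Compare the errors: |x - 15/2| = |1131*2 - 15*151|/(151*2) = 3/302, and |x - 352/47| = |1131*47 - 352*151|/(151*47) = 5/7097.
Cross-multiplying, 5*302 = 1510 < 21291 = 3*7097, so 5/7097 is smaller: the intermediate fraction 352/47 is closer to x than 15/2.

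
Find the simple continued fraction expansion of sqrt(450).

Write x_i = (sqrt(450) + m_i)/d_i with (m_0, d_0) = (0, 1). a_0 = floor(sqrt(450)) = 21, since 21^2 = 441 <= 450 < 484 = 22^2.
Iterate m_{i+1} = d_i*a_i - m_i, d_{i+1} = (450 - m_{i+1}^2)/d_i, a_{i+1} = floor((a_0 + m_{i+1})/d_{i+1}):
  m_1 = 1*21 - 0 = 21, d_1 = (450 - 21^2)/1 = 9/1 = 9, a_1 = floor((21 + 21)/9) = 4.
  m_2 = 9*4 - 21 = 15, d_2 = (450 - 15^2)/9 = 225/9 = 25, a_2 = floor((21 + 15)/25) = 1.
  m_3 = 25*1 - 15 = 10, d_3 = (450 - 10^2)/25 = 350/25 = 14, a_3 = floor((21 + 10)/14) = 2.
  m_4 = 14*2 - 10 = 18, d_4 = (450 - 18^2)/14 = 126/14 = 9, a_4 = floor((21 + 18)/9) = 4.
  m_5 = 9*4 - 18 = 18, d_5 = (450 - 18^2)/9 = 126/9 = 14, a_5 = floor((21 + 18)/14) = 2.
  m_6 = 14*2 - 18 = 10, d_6 = (450 - 10^2)/14 = 350/14 = 25, a_6 = floor((21 + 10)/25) = 1.
  m_7 = 25*1 - 10 = 15, d_7 = (450 - 15^2)/25 = 225/25 = 9, a_7 = floor((21 + 15)/9) = 4.
  m_8 = 9*4 - 15 = 21, d_8 = (450 - 21^2)/9 = 9/9 = 1, a_8 = floor((21 + 21)/1) = 42.
  m_9 = 1*42 - 21 = 21, d_9 = (450 - 21^2)/1 = 9/1 = 9: (m_9, d_9) = (m_1, d_1) = (21, 9), so from here the quotients repeat a_1, ..., a_8; the period length is 8.
Hence the expansion of sqrt(450) is a_0 = 21 followed by the repeating block 4, 1, 2, 4, 2, 1, 4, 42 (period 8).

[21; (4, 1, 2, 4, 2, 1, 4, 42)]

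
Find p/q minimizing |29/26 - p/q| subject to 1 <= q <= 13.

Expand x = 29/26 as a continued fraction with the Euclidean algorithm:
  29 = 1*26 + 3, so a_0 = 1.
  26 = 8*3 + 2, so a_1 = 8.
  3 = 1*2 + 1, so a_2 = 1.
  2 = 2*1 + 0, so a_3 = 2.
so x = [1; 8, 1, 2].
Convergents (p_i = a_i*p_{i-1} + p_{i-2}, q_i = a_i*q_{i-1} + q_{i-2} with p_{-2}=0, p_{-1}=1, q_{-2}=1, q_{-1}=0), until the denominator exceeds 13:
  i=0: a_0=1, p_0 = 1*1 + 0 = 1, q_0 = 1*0 + 1 = 1.
  i=1: a_1=8, p_1 = 8*1 + 1 = 9, q_1 = 8*1 + 0 = 8.
  i=2: a_2=1, p_2 = 1*9 + 1 = 10, q_2 = 1*8 + 1 = 9.
  i=3: a_3=2, p_3 = 2*10 + 9 = 29, q_3 = 2*9 + 8 = 26.
q_3 = 26 > 13, so the last convergent with denominator <= 13 is p_2/q_2 = 10/9.
The closest fraction with denominator <= 13 is either p_2/q_2 or the intermediate fraction (k*p_2 + p_1)/(k*q_2 + q_1) with the largest k >= 1 whose denominator stays <= 13; these approach x as k grows, and every other convergent or intermediate fraction in range is farther away.
Largest k: floor((13 - q_1)/q_2) = floor((13 - 8)/9) = 0.
Since k = 0, no intermediate fraction beyond p_2/q_2 has denominator <= 13, so the convergent 10/9 is the closest (its error is |29*9 - 10*26|/(26*9) = 1/234).

10/9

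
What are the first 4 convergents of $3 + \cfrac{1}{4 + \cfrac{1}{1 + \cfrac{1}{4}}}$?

Using the convergent recurrence p_i = a_i*p_{i-1} + p_{i-2}, q_i = a_i*q_{i-1} + q_{i-2} with p_{-2}=0, p_{-1}=1, q_{-2}=1, q_{-1}=0:
  i=0: a_0=3, p_0 = 3*1 + 0 = 3, q_0 = 3*0 + 1 = 1.
  i=1: a_1=4, p_1 = 4*3 + 1 = 13, q_1 = 4*1 + 0 = 4.
  i=2: a_2=1, p_2 = 1*13 + 3 = 16, q_2 = 1*4 + 1 = 5.
  i=3: a_3=4, p_3 = 4*16 + 13 = 77, q_3 = 4*5 + 4 = 24.

3/1, 13/4, 16/5, 77/24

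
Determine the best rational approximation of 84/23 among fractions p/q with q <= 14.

Expand x = 84/23 as a continued fraction with the Euclidean algorithm:
  84 = 3*23 + 15, so a_0 = 3.
  23 = 1*15 + 8, so a_1 = 1.
  15 = 1*8 + 7, so a_2 = 1.
  8 = 1*7 + 1, so a_3 = 1.
  7 = 7*1 + 0, so a_4 = 7.
so x = [3; 1, 1, 1, 7].
Convergents (p_i = a_i*p_{i-1} + p_{i-2}, q_i = a_i*q_{i-1} + q_{i-2} with p_{-2}=0, p_{-1}=1, q_{-2}=1, q_{-1}=0), until the denominator exceeds 14:
  i=0: a_0=3, p_0 = 3*1 + 0 = 3, q_0 = 3*0 + 1 = 1.
  i=1: a_1=1, p_1 = 1*3 + 1 = 4, q_1 = 1*1 + 0 = 1.
  i=2: a_2=1, p_2 = 1*4 + 3 = 7, q_2 = 1*1 + 1 = 2.
  i=3: a_3=1, p_3 = 1*7 + 4 = 11, q_3 = 1*2 + 1 = 3.
  i=4: a_4=7, p_4 = 7*11 + 7 = 84, q_4 = 7*3 + 2 = 23.
q_4 = 23 > 14, so the last convergent with denominator <= 14 is p_3/q_3 = 11/3.
The closest fraction with denominator <= 14 is either p_3/q_3 or the intermediate fraction (k*p_3 + p_2)/(k*q_3 + q_2) with the largest k >= 1 whose denominator stays <= 14; these approach x as k grows, and every other convergent or intermediate fraction in range is farther away.
Largest k: floor((14 - q_2)/q_3) = floor((14 - 2)/3) = 4.
That gives (4*11 + 7)/(4*3 + 2) = 51/14.
Compare the errors: |x - 11/3| = |84*3 - 11*23|/(23*3) = 1/69, and |x - 51/14| = |84*14 - 51*23|/(23*14) = 3/322.
Cross-multiplying, 3*69 = 207 < 322 = 1*322, so 3/322 is smaller: the intermediate fraction 51/14 is closer to x than 11/3.

51/14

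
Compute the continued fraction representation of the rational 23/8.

[2; 1, 7]

Run the Euclidean algorithm on 23 and 8; the successive quotients are the partial quotients a_0, a_1, ... (each step inverts the fractional part left over by the previous one):
  23 = 2*8 + 7, so a_0 = 2.
  8 = 1*7 + 1, so a_1 = 1.
  7 = 7*1 + 0, so a_2 = 7.
The remainder reaches 0 after 3 divisions, so the expansion has 3 partial quotients, read off in order.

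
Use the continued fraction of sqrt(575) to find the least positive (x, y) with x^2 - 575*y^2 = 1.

(x, y) = (24, 1)

First expand sqrt(575) as a continued fraction. With x_i = (sqrt(575) + m_i)/d_i and (m_0, d_0) = (0, 1): a_0 = floor(sqrt(575)) = 23, since 23^2 = 529 <= 575 < 576 = 24^2.
Iterate m_{i+1} = d_i*a_i - m_i, d_{i+1} = (575 - m_{i+1}^2)/d_i, a_{i+1} = floor((a_0 + m_{i+1})/d_{i+1}):
  m_1 = 1*23 - 0 = 23, d_1 = (575 - 23^2)/1 = 46/1 = 46, a_1 = floor((23 + 23)/46) = 1.
  m_2 = 46*1 - 23 = 23, d_2 = (575 - 23^2)/46 = 46/46 = 1, a_2 = floor((23 + 23)/1) = 46.
  m_3 = 1*46 - 23 = 23, d_3 = (575 - 23^2)/1 = 46/1 = 46: (m_3, d_3) = (m_1, d_1) = (23, 46), so from here the quotients repeat a_1, a_2; the period length is 2.
So sqrt(575) = [23; (1, 46)] with period length k = 2.
k is even, so the fundamental solution of x^2 - 575y^2 = 1 is (p_{k-1}, q_{k-1}) = (p_1, q_1); compute convergents through index 1.
Convergents (p_i = a_i*p_{i-1} + p_{i-2}, q_i = a_i*q_{i-1} + q_{i-2} with p_{-2}=0, p_{-1}=1, q_{-2}=1, q_{-1}=0):
  i=0: a_0=23, p_0 = 23*1 + 0 = 23, q_0 = 23*0 + 1 = 1.
  i=1: a_1=1, p_1 = 1*23 + 1 = 24, q_1 = 1*1 + 0 = 1.
Check: 24^2 - 575*1^2 = 576 - 575 = 1, so (x, y) = (24, 1) solves the equation, and by the theorem it is the least positive solution.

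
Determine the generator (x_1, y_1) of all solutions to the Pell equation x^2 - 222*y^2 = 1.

(x, y) = (149, 10)

First expand sqrt(222) as a continued fraction. With x_i = (sqrt(222) + m_i)/d_i and (m_0, d_0) = (0, 1): a_0 = floor(sqrt(222)) = 14, since 14^2 = 196 <= 222 < 225 = 15^2.
Iterate m_{i+1} = d_i*a_i - m_i, d_{i+1} = (222 - m_{i+1}^2)/d_i, a_{i+1} = floor((a_0 + m_{i+1})/d_{i+1}):
  m_1 = 1*14 - 0 = 14, d_1 = (222 - 14^2)/1 = 26/1 = 26, a_1 = floor((14 + 14)/26) = 1.
  m_2 = 26*1 - 14 = 12, d_2 = (222 - 12^2)/26 = 78/26 = 3, a_2 = floor((14 + 12)/3) = 8.
  m_3 = 3*8 - 12 = 12, d_3 = (222 - 12^2)/3 = 78/3 = 26, a_3 = floor((14 + 12)/26) = 1.
  m_4 = 26*1 - 12 = 14, d_4 = (222 - 14^2)/26 = 26/26 = 1, a_4 = floor((14 + 14)/1) = 28.
  m_5 = 1*28 - 14 = 14, d_5 = (222 - 14^2)/1 = 26/1 = 26: (m_5, d_5) = (m_1, d_1) = (14, 26), so from here the quotients repeat a_1, ..., a_4; the period length is 4.
So sqrt(222) = [14; (1, 8, 1, 28)] with period length k = 4.
k is even, so the fundamental solution of x^2 - 222y^2 = 1 is (p_{k-1}, q_{k-1}) = (p_3, q_3); compute convergents through index 3.
Convergents (p_i = a_i*p_{i-1} + p_{i-2}, q_i = a_i*q_{i-1} + q_{i-2} with p_{-2}=0, p_{-1}=1, q_{-2}=1, q_{-1}=0):
  i=0: a_0=14, p_0 = 14*1 + 0 = 14, q_0 = 14*0 + 1 = 1.
  i=1: a_1=1, p_1 = 1*14 + 1 = 15, q_1 = 1*1 + 0 = 1.
  i=2: a_2=8, p_2 = 8*15 + 14 = 134, q_2 = 8*1 + 1 = 9.
  i=3: a_3=1, p_3 = 1*134 + 15 = 149, q_3 = 1*9 + 1 = 10.
Check: 149^2 - 222*10^2 = 22201 - 22200 = 1, so (x, y) = (149, 10) solves the equation, and by the theorem it is the least positive solution.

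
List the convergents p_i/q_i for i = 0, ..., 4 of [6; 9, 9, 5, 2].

Using the convergent recurrence p_i = a_i*p_{i-1} + p_{i-2}, q_i = a_i*q_{i-1} + q_{i-2} with p_{-2}=0, p_{-1}=1, q_{-2}=1, q_{-1}=0:
  i=0: a_0=6, p_0 = 6*1 + 0 = 6, q_0 = 6*0 + 1 = 1.
  i=1: a_1=9, p_1 = 9*6 + 1 = 55, q_1 = 9*1 + 0 = 9.
  i=2: a_2=9, p_2 = 9*55 + 6 = 501, q_2 = 9*9 + 1 = 82.
  i=3: a_3=5, p_3 = 5*501 + 55 = 2560, q_3 = 5*82 + 9 = 419.
  i=4: a_4=2, p_4 = 2*2560 + 501 = 5621, q_4 = 2*419 + 82 = 920.

6/1, 55/9, 501/82, 2560/419, 5621/920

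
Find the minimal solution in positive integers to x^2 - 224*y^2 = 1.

(x, y) = (15, 1)

First expand sqrt(224) as a continued fraction. With x_i = (sqrt(224) + m_i)/d_i and (m_0, d_0) = (0, 1): a_0 = floor(sqrt(224)) = 14, since 14^2 = 196 <= 224 < 225 = 15^2.
Iterate m_{i+1} = d_i*a_i - m_i, d_{i+1} = (224 - m_{i+1}^2)/d_i, a_{i+1} = floor((a_0 + m_{i+1})/d_{i+1}):
  m_1 = 1*14 - 0 = 14, d_1 = (224 - 14^2)/1 = 28/1 = 28, a_1 = floor((14 + 14)/28) = 1.
  m_2 = 28*1 - 14 = 14, d_2 = (224 - 14^2)/28 = 28/28 = 1, a_2 = floor((14 + 14)/1) = 28.
  m_3 = 1*28 - 14 = 14, d_3 = (224 - 14^2)/1 = 28/1 = 28: (m_3, d_3) = (m_1, d_1) = (14, 28), so from here the quotients repeat a_1, a_2; the period length is 2.
So sqrt(224) = [14; (1, 28)] with period length k = 2.
k is even, so the fundamental solution of x^2 - 224y^2 = 1 is (p_{k-1}, q_{k-1}) = (p_1, q_1); compute convergents through index 1.
Convergents (p_i = a_i*p_{i-1} + p_{i-2}, q_i = a_i*q_{i-1} + q_{i-2} with p_{-2}=0, p_{-1}=1, q_{-2}=1, q_{-1}=0):
  i=0: a_0=14, p_0 = 14*1 + 0 = 14, q_0 = 14*0 + 1 = 1.
  i=1: a_1=1, p_1 = 1*14 + 1 = 15, q_1 = 1*1 + 0 = 1.
Check: 15^2 - 224*1^2 = 225 - 224 = 1, so (x, y) = (15, 1) solves the equation, and by the theorem it is the least positive solution.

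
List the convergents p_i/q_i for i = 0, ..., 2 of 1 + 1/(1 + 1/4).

1/1, 2/1, 9/5

Using the convergent recurrence p_i = a_i*p_{i-1} + p_{i-2}, q_i = a_i*q_{i-1} + q_{i-2} with p_{-2}=0, p_{-1}=1, q_{-2}=1, q_{-1}=0:
  i=0: a_0=1, p_0 = 1*1 + 0 = 1, q_0 = 1*0 + 1 = 1.
  i=1: a_1=1, p_1 = 1*1 + 1 = 2, q_1 = 1*1 + 0 = 1.
  i=2: a_2=4, p_2 = 4*2 + 1 = 9, q_2 = 4*1 + 1 = 5.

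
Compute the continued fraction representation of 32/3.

Run the Euclidean algorithm on 32 and 3; the successive quotients are the partial quotients a_0, a_1, ... (each step inverts the fractional part left over by the previous one):
  32 = 10*3 + 2, so a_0 = 10.
  3 = 1*2 + 1, so a_1 = 1.
  2 = 2*1 + 0, so a_2 = 2.
The remainder reaches 0 after 3 divisions, so the expansion has 3 partial quotients, read off in order.

[10; 1, 2]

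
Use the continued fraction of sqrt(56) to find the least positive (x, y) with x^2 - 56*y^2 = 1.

(x, y) = (15, 2)

First expand sqrt(56) as a continued fraction. With x_i = (sqrt(56) + m_i)/d_i and (m_0, d_0) = (0, 1): a_0 = floor(sqrt(56)) = 7, since 7^2 = 49 <= 56 < 64 = 8^2.
Iterate m_{i+1} = d_i*a_i - m_i, d_{i+1} = (56 - m_{i+1}^2)/d_i, a_{i+1} = floor((a_0 + m_{i+1})/d_{i+1}):
  m_1 = 1*7 - 0 = 7, d_1 = (56 - 7^2)/1 = 7/1 = 7, a_1 = floor((7 + 7)/7) = 2.
  m_2 = 7*2 - 7 = 7, d_2 = (56 - 7^2)/7 = 7/7 = 1, a_2 = floor((7 + 7)/1) = 14.
  m_3 = 1*14 - 7 = 7, d_3 = (56 - 7^2)/1 = 7/1 = 7: (m_3, d_3) = (m_1, d_1) = (7, 7), so from here the quotients repeat a_1, a_2; the period length is 2.
So sqrt(56) = [7; (2, 14)] with period length k = 2.
k is even, so the fundamental solution of x^2 - 56y^2 = 1 is (p_{k-1}, q_{k-1}) = (p_1, q_1); compute convergents through index 1.
Convergents (p_i = a_i*p_{i-1} + p_{i-2}, q_i = a_i*q_{i-1} + q_{i-2} with p_{-2}=0, p_{-1}=1, q_{-2}=1, q_{-1}=0):
  i=0: a_0=7, p_0 = 7*1 + 0 = 7, q_0 = 7*0 + 1 = 1.
  i=1: a_1=2, p_1 = 2*7 + 1 = 15, q_1 = 2*1 + 0 = 2.
Check: 15^2 - 56*2^2 = 225 - 224 = 1, so (x, y) = (15, 2) solves the equation, and by the theorem it is the least positive solution.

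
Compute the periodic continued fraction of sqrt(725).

Write x_i = (sqrt(725) + m_i)/d_i with (m_0, d_0) = (0, 1). a_0 = floor(sqrt(725)) = 26, since 26^2 = 676 <= 725 < 729 = 27^2.
Iterate m_{i+1} = d_i*a_i - m_i, d_{i+1} = (725 - m_{i+1}^2)/d_i, a_{i+1} = floor((a_0 + m_{i+1})/d_{i+1}):
  m_1 = 1*26 - 0 = 26, d_1 = (725 - 26^2)/1 = 49/1 = 49, a_1 = floor((26 + 26)/49) = 1.
  m_2 = 49*1 - 26 = 23, d_2 = (725 - 23^2)/49 = 196/49 = 4, a_2 = floor((26 + 23)/4) = 12.
  m_3 = 4*12 - 23 = 25, d_3 = (725 - 25^2)/4 = 100/4 = 25, a_3 = floor((26 + 25)/25) = 2.
  m_4 = 25*2 - 25 = 25, d_4 = (725 - 25^2)/25 = 100/25 = 4, a_4 = floor((26 + 25)/4) = 12.
  m_5 = 4*12 - 25 = 23, d_5 = (725 - 23^2)/4 = 196/4 = 49, a_5 = floor((26 + 23)/49) = 1.
  m_6 = 49*1 - 23 = 26, d_6 = (725 - 26^2)/49 = 49/49 = 1, a_6 = floor((26 + 26)/1) = 52.
  m_7 = 1*52 - 26 = 26, d_7 = (725 - 26^2)/1 = 49/1 = 49: (m_7, d_7) = (m_1, d_1) = (26, 49), so from here the quotients repeat a_1, ..., a_6; the period length is 6.
Hence the expansion of sqrt(725) is a_0 = 26 followed by the repeating block 1, 12, 2, 12, 1, 52 (period 6).

[26; (1, 12, 2, 12, 1, 52)]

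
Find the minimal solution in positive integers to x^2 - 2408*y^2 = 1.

First expand sqrt(2408) as a continued fraction. With x_i = (sqrt(2408) + m_i)/d_i and (m_0, d_0) = (0, 1): a_0 = floor(sqrt(2408)) = 49, since 49^2 = 2401 <= 2408 < 2500 = 50^2.
Iterate m_{i+1} = d_i*a_i - m_i, d_{i+1} = (2408 - m_{i+1}^2)/d_i, a_{i+1} = floor((a_0 + m_{i+1})/d_{i+1}):
  m_1 = 1*49 - 0 = 49, d_1 = (2408 - 49^2)/1 = 7/1 = 7, a_1 = floor((49 + 49)/7) = 14.
  m_2 = 7*14 - 49 = 49, d_2 = (2408 - 49^2)/7 = 7/7 = 1, a_2 = floor((49 + 49)/1) = 98.
  m_3 = 1*98 - 49 = 49, d_3 = (2408 - 49^2)/1 = 7/1 = 7: (m_3, d_3) = (m_1, d_1) = (49, 7), so from here the quotients repeat a_1, a_2; the period length is 2.
So sqrt(2408) = [49; (14, 98)] with period length k = 2.
k is even, so the fundamental solution of x^2 - 2408y^2 = 1 is (p_{k-1}, q_{k-1}) = (p_1, q_1); compute convergents through index 1.
Convergents (p_i = a_i*p_{i-1} + p_{i-2}, q_i = a_i*q_{i-1} + q_{i-2} with p_{-2}=0, p_{-1}=1, q_{-2}=1, q_{-1}=0):
  i=0: a_0=49, p_0 = 49*1 + 0 = 49, q_0 = 49*0 + 1 = 1.
  i=1: a_1=14, p_1 = 14*49 + 1 = 687, q_1 = 14*1 + 0 = 14.
Check: 687^2 - 2408*14^2 = 471969 - 471968 = 1, so (x, y) = (687, 14) solves the equation, and by the theorem it is the least positive solution.

(x, y) = (687, 14)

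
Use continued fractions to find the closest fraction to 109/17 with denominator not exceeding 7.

Expand x = 109/17 as a continued fraction with the Euclidean algorithm:
  109 = 6*17 + 7, so a_0 = 6.
  17 = 2*7 + 3, so a_1 = 2.
  7 = 2*3 + 1, so a_2 = 2.
  3 = 3*1 + 0, so a_3 = 3.
so x = [6; 2, 2, 3].
Convergents (p_i = a_i*p_{i-1} + p_{i-2}, q_i = a_i*q_{i-1} + q_{i-2} with p_{-2}=0, p_{-1}=1, q_{-2}=1, q_{-1}=0), until the denominator exceeds 7:
  i=0: a_0=6, p_0 = 6*1 + 0 = 6, q_0 = 6*0 + 1 = 1.
  i=1: a_1=2, p_1 = 2*6 + 1 = 13, q_1 = 2*1 + 0 = 2.
  i=2: a_2=2, p_2 = 2*13 + 6 = 32, q_2 = 2*2 + 1 = 5.
  i=3: a_3=3, p_3 = 3*32 + 13 = 109, q_3 = 3*5 + 2 = 17.
q_3 = 17 > 7, so the last convergent with denominator <= 7 is p_2/q_2 = 32/5.
The closest fraction with denominator <= 7 is either p_2/q_2 or the intermediate fraction (k*p_2 + p_1)/(k*q_2 + q_1) with the largest k >= 1 whose denominator stays <= 7; these approach x as k grows, and every other convergent or intermediate fraction in range is farther away.
Largest k: floor((7 - q_1)/q_2) = floor((7 - 2)/5) = 1.
That gives (1*32 + 13)/(1*5 + 2) = 45/7.
Compare the errors: |x - 32/5| = |109*5 - 32*17|/(17*5) = 1/85, and |x - 45/7| = |109*7 - 45*17|/(17*7) = 2/119.
Cross-multiplying, 1*119 = 119 < 170 = 2*85, so 1/85 is smaller: the convergent 32/5 is closer to x than 45/7.

32/5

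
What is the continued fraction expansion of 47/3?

[15; 1, 2]

Run the Euclidean algorithm on 47 and 3; the successive quotients are the partial quotients a_0, a_1, ... (each step inverts the fractional part left over by the previous one):
  47 = 15*3 + 2, so a_0 = 15.
  3 = 1*2 + 1, so a_1 = 1.
  2 = 2*1 + 0, so a_2 = 2.
The remainder reaches 0 after 3 divisions, so the expansion has 3 partial quotients, read off in order.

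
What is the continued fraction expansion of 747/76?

Run the Euclidean algorithm on 747 and 76; the successive quotients are the partial quotients a_0, a_1, ... (each step inverts the fractional part left over by the previous one):
  747 = 9*76 + 63, so a_0 = 9.
  76 = 1*63 + 13, so a_1 = 1.
  63 = 4*13 + 11, so a_2 = 4.
  13 = 1*11 + 2, so a_3 = 1.
  11 = 5*2 + 1, so a_4 = 5.
  2 = 2*1 + 0, so a_5 = 2.
The remainder reaches 0 after 6 divisions, so the expansion has 6 partial quotients, read off in order.

[9; 1, 4, 1, 5, 2]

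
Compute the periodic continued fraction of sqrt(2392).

[48; (1, 9, 1, 7, 4, 7, 1, 9, 1, 96)]

Write x_i = (sqrt(2392) + m_i)/d_i with (m_0, d_0) = (0, 1). a_0 = floor(sqrt(2392)) = 48, since 48^2 = 2304 <= 2392 < 2401 = 49^2.
Iterate m_{i+1} = d_i*a_i - m_i, d_{i+1} = (2392 - m_{i+1}^2)/d_i, a_{i+1} = floor((a_0 + m_{i+1})/d_{i+1}):
  m_1 = 1*48 - 0 = 48, d_1 = (2392 - 48^2)/1 = 88/1 = 88, a_1 = floor((48 + 48)/88) = 1.
  m_2 = 88*1 - 48 = 40, d_2 = (2392 - 40^2)/88 = 792/88 = 9, a_2 = floor((48 + 40)/9) = 9.
  m_3 = 9*9 - 40 = 41, d_3 = (2392 - 41^2)/9 = 711/9 = 79, a_3 = floor((48 + 41)/79) = 1.
  m_4 = 79*1 - 41 = 38, d_4 = (2392 - 38^2)/79 = 948/79 = 12, a_4 = floor((48 + 38)/12) = 7.
  m_5 = 12*7 - 38 = 46, d_5 = (2392 - 46^2)/12 = 276/12 = 23, a_5 = floor((48 + 46)/23) = 4.
  m_6 = 23*4 - 46 = 46, d_6 = (2392 - 46^2)/23 = 276/23 = 12, a_6 = floor((48 + 46)/12) = 7.
  m_7 = 12*7 - 46 = 38, d_7 = (2392 - 38^2)/12 = 948/12 = 79, a_7 = floor((48 + 38)/79) = 1.
  m_8 = 79*1 - 38 = 41, d_8 = (2392 - 41^2)/79 = 711/79 = 9, a_8 = floor((48 + 41)/9) = 9.
  m_9 = 9*9 - 41 = 40, d_9 = (2392 - 40^2)/9 = 792/9 = 88, a_9 = floor((48 + 40)/88) = 1.
  m_10 = 88*1 - 40 = 48, d_10 = (2392 - 48^2)/88 = 88/88 = 1, a_10 = floor((48 + 48)/1) = 96.
  m_11 = 1*96 - 48 = 48, d_11 = (2392 - 48^2)/1 = 88/1 = 88: (m_11, d_11) = (m_1, d_1) = (48, 88), so from here the quotients repeat a_1, ..., a_10; the period length is 10.
Hence the expansion of sqrt(2392) is a_0 = 48 followed by the repeating block 1, 9, 1, 7, 4, 7, 1, 9, 1, 96 (period 10).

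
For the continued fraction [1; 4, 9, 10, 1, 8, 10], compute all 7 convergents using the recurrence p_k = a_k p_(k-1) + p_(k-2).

1/1, 5/4, 46/37, 465/374, 511/411, 4553/3662, 46041/37031

Using the convergent recurrence p_i = a_i*p_{i-1} + p_{i-2}, q_i = a_i*q_{i-1} + q_{i-2} with p_{-2}=0, p_{-1}=1, q_{-2}=1, q_{-1}=0:
  i=0: a_0=1, p_0 = 1*1 + 0 = 1, q_0 = 1*0 + 1 = 1.
  i=1: a_1=4, p_1 = 4*1 + 1 = 5, q_1 = 4*1 + 0 = 4.
  i=2: a_2=9, p_2 = 9*5 + 1 = 46, q_2 = 9*4 + 1 = 37.
  i=3: a_3=10, p_3 = 10*46 + 5 = 465, q_3 = 10*37 + 4 = 374.
  i=4: a_4=1, p_4 = 1*465 + 46 = 511, q_4 = 1*374 + 37 = 411.
  i=5: a_5=8, p_5 = 8*511 + 465 = 4553, q_5 = 8*411 + 374 = 3662.
  i=6: a_6=10, p_6 = 10*4553 + 511 = 46041, q_6 = 10*3662 + 411 = 37031.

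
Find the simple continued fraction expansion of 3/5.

Run the Euclidean algorithm on 3 and 5; the successive quotients are the partial quotients a_0, a_1, ... (each step inverts the fractional part left over by the previous one):
  3 = 0*5 + 3, so a_0 = 0.
  5 = 1*3 + 2, so a_1 = 1.
  3 = 1*2 + 1, so a_2 = 1.
  2 = 2*1 + 0, so a_3 = 2.
The remainder reaches 0 after 4 divisions, so the expansion has 4 partial quotients, read off in order.

[0; 1, 1, 2]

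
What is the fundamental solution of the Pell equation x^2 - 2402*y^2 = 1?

First expand sqrt(2402) as a continued fraction. With x_i = (sqrt(2402) + m_i)/d_i and (m_0, d_0) = (0, 1): a_0 = floor(sqrt(2402)) = 49, since 49^2 = 2401 <= 2402 < 2500 = 50^2.
Iterate m_{i+1} = d_i*a_i - m_i, d_{i+1} = (2402 - m_{i+1}^2)/d_i, a_{i+1} = floor((a_0 + m_{i+1})/d_{i+1}):
  m_1 = 1*49 - 0 = 49, d_1 = (2402 - 49^2)/1 = 1/1 = 1, a_1 = floor((49 + 49)/1) = 98.
  m_2 = 1*98 - 49 = 49, d_2 = (2402 - 49^2)/1 = 1/1 = 1: (m_2, d_2) = (m_1, d_1) = (49, 1), so from here the quotient a_1 repeats; the period length is 1.
So sqrt(2402) = [49; (98)] with period length k = 1.
k is odd, so (p_{k-1}, q_{k-1}) only solves x^2 - 2402y^2 = -1 and the fundamental solution of x^2 - 2402y^2 = 1 is (p_{2k-1}, q_{2k-1}) = (p_1, q_1); compute convergents through index 1, running through the period twice.
Convergents (p_i = a_i*p_{i-1} + p_{i-2}, q_i = a_i*q_{i-1} + q_{i-2} with p_{-2}=0, p_{-1}=1, q_{-2}=1, q_{-1}=0):
  i=0: a_0=49, p_0 = 49*1 + 0 = 49, q_0 = 49*0 + 1 = 1.
  i=1: a_1=98, p_1 = 98*49 + 1 = 4803, q_1 = 98*1 + 0 = 98.
Indeed p_0^2 - 2402*q_0^2 = 2401 - 2402 = -1, not +1.
Check: 4803^2 - 2402*98^2 = 23068809 - 23068808 = 1, so (x, y) = (4803, 98) solves the equation, and by the theorem it is the least positive solution.

(x, y) = (4803, 98)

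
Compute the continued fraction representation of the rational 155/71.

[2; 5, 2, 6]

Run the Euclidean algorithm on 155 and 71; the successive quotients are the partial quotients a_0, a_1, ... (each step inverts the fractional part left over by the previous one):
  155 = 2*71 + 13, so a_0 = 2.
  71 = 5*13 + 6, so a_1 = 5.
  13 = 2*6 + 1, so a_2 = 2.
  6 = 6*1 + 0, so a_3 = 6.
The remainder reaches 0 after 4 divisions, so the expansion has 4 partial quotients, read off in order.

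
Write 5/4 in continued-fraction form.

Run the Euclidean algorithm on 5 and 4; the successive quotients are the partial quotients a_0, a_1, ... (each step inverts the fractional part left over by the previous one):
  5 = 1*4 + 1, so a_0 = 1.
  4 = 4*1 + 0, so a_1 = 4.
The remainder reaches 0 after 2 divisions, so the expansion has 2 partial quotients, read off in order.

[1; 4]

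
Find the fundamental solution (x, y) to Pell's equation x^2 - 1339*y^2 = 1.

First expand sqrt(1339) as a continued fraction. With x_i = (sqrt(1339) + m_i)/d_i and (m_0, d_0) = (0, 1): a_0 = floor(sqrt(1339)) = 36, since 36^2 = 1296 <= 1339 < 1369 = 37^2.
Iterate m_{i+1} = d_i*a_i - m_i, d_{i+1} = (1339 - m_{i+1}^2)/d_i, a_{i+1} = floor((a_0 + m_{i+1})/d_{i+1}):
  m_1 = 1*36 - 0 = 36, d_1 = (1339 - 36^2)/1 = 43/1 = 43, a_1 = floor((36 + 36)/43) = 1.
  m_2 = 43*1 - 36 = 7, d_2 = (1339 - 7^2)/43 = 1290/43 = 30, a_2 = floor((36 + 7)/30) = 1.
  m_3 = 30*1 - 7 = 23, d_3 = (1339 - 23^2)/30 = 810/30 = 27, a_3 = floor((36 + 23)/27) = 2.
  m_4 = 27*2 - 23 = 31, d_4 = (1339 - 31^2)/27 = 378/27 = 14, a_4 = floor((36 + 31)/14) = 4.
  m_5 = 14*4 - 31 = 25, d_5 = (1339 - 25^2)/14 = 714/14 = 51, a_5 = floor((36 + 25)/51) = 1.
  m_6 = 51*1 - 25 = 26, d_6 = (1339 - 26^2)/51 = 663/51 = 13, a_6 = floor((36 + 26)/13) = 4.
  m_7 = 13*4 - 26 = 26, d_7 = (1339 - 26^2)/13 = 663/13 = 51, a_7 = floor((36 + 26)/51) = 1.
  m_8 = 51*1 - 26 = 25, d_8 = (1339 - 25^2)/51 = 714/51 = 14, a_8 = floor((36 + 25)/14) = 4.
  m_9 = 14*4 - 25 = 31, d_9 = (1339 - 31^2)/14 = 378/14 = 27, a_9 = floor((36 + 31)/27) = 2.
  m_10 = 27*2 - 31 = 23, d_10 = (1339 - 23^2)/27 = 810/27 = 30, a_10 = floor((36 + 23)/30) = 1.
  m_11 = 30*1 - 23 = 7, d_11 = (1339 - 7^2)/30 = 1290/30 = 43, a_11 = floor((36 + 7)/43) = 1.
  m_12 = 43*1 - 7 = 36, d_12 = (1339 - 36^2)/43 = 43/43 = 1, a_12 = floor((36 + 36)/1) = 72.
  m_13 = 1*72 - 36 = 36, d_13 = (1339 - 36^2)/1 = 43/1 = 43: (m_13, d_13) = (m_1, d_1) = (36, 43), so from here the quotients repeat a_1, ..., a_12; the period length is 12.
So sqrt(1339) = [36; (1, 1, 2, 4, 1, 4, 1, 4, 2, 1, 1, 72)] with period length k = 12.
k is even, so the fundamental solution of x^2 - 1339y^2 = 1 is (p_{k-1}, q_{k-1}) = (p_11, q_11); compute convergents through index 11.
Convergents (p_i = a_i*p_{i-1} + p_{i-2}, q_i = a_i*q_{i-1} + q_{i-2} with p_{-2}=0, p_{-1}=1, q_{-2}=1, q_{-1}=0):
  i=0: a_0=36, p_0 = 36*1 + 0 = 36, q_0 = 36*0 + 1 = 1.
  i=1: a_1=1, p_1 = 1*36 + 1 = 37, q_1 = 1*1 + 0 = 1.
  i=2: a_2=1, p_2 = 1*37 + 36 = 73, q_2 = 1*1 + 1 = 2.
  i=3: a_3=2, p_3 = 2*73 + 37 = 183, q_3 = 2*2 + 1 = 5.
  i=4: a_4=4, p_4 = 4*183 + 73 = 805, q_4 = 4*5 + 2 = 22.
  i=5: a_5=1, p_5 = 1*805 + 183 = 988, q_5 = 1*22 + 5 = 27.
  i=6: a_6=4, p_6 = 4*988 + 805 = 4757, q_6 = 4*27 + 22 = 130.
  i=7: a_7=1, p_7 = 1*4757 + 988 = 5745, q_7 = 1*130 + 27 = 157.
  i=8: a_8=4, p_8 = 4*5745 + 4757 = 27737, q_8 = 4*157 + 130 = 758.
  i=9: a_9=2, p_9 = 2*27737 + 5745 = 61219, q_9 = 2*758 + 157 = 1673.
  i=10: a_10=1, p_10 = 1*61219 + 27737 = 88956, q_10 = 1*1673 + 758 = 2431.
  i=11: a_11=1, p_11 = 1*88956 + 61219 = 150175, q_11 = 1*2431 + 1673 = 4104.
Check: 150175^2 - 1339*4104^2 = 22552530625 - 22552530624 = 1, so (x, y) = (150175, 4104) solves the equation, and by the theorem it is the least positive solution.

(x, y) = (150175, 4104)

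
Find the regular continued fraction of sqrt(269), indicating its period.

Write x_i = (sqrt(269) + m_i)/d_i with (m_0, d_0) = (0, 1). a_0 = floor(sqrt(269)) = 16, since 16^2 = 256 <= 269 < 289 = 17^2.
Iterate m_{i+1} = d_i*a_i - m_i, d_{i+1} = (269 - m_{i+1}^2)/d_i, a_{i+1} = floor((a_0 + m_{i+1})/d_{i+1}):
  m_1 = 1*16 - 0 = 16, d_1 = (269 - 16^2)/1 = 13/1 = 13, a_1 = floor((16 + 16)/13) = 2.
  m_2 = 13*2 - 16 = 10, d_2 = (269 - 10^2)/13 = 169/13 = 13, a_2 = floor((16 + 10)/13) = 2.
  m_3 = 13*2 - 10 = 16, d_3 = (269 - 16^2)/13 = 13/13 = 1, a_3 = floor((16 + 16)/1) = 32.
  m_4 = 1*32 - 16 = 16, d_4 = (269 - 16^2)/1 = 13/1 = 13: (m_4, d_4) = (m_1, d_1) = (16, 13), so from here the quotients repeat a_1, ..., a_3; the period length is 3.
Hence the expansion of sqrt(269) is a_0 = 16 followed by the repeating block 2, 2, 32 (period 3).

[16; (2, 2, 32)]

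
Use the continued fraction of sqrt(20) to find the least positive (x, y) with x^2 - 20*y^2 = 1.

(x, y) = (9, 2)

First expand sqrt(20) as a continued fraction. With x_i = (sqrt(20) + m_i)/d_i and (m_0, d_0) = (0, 1): a_0 = floor(sqrt(20)) = 4, since 4^2 = 16 <= 20 < 25 = 5^2.
Iterate m_{i+1} = d_i*a_i - m_i, d_{i+1} = (20 - m_{i+1}^2)/d_i, a_{i+1} = floor((a_0 + m_{i+1})/d_{i+1}):
  m_1 = 1*4 - 0 = 4, d_1 = (20 - 4^2)/1 = 4/1 = 4, a_1 = floor((4 + 4)/4) = 2.
  m_2 = 4*2 - 4 = 4, d_2 = (20 - 4^2)/4 = 4/4 = 1, a_2 = floor((4 + 4)/1) = 8.
  m_3 = 1*8 - 4 = 4, d_3 = (20 - 4^2)/1 = 4/1 = 4: (m_3, d_3) = (m_1, d_1) = (4, 4), so from here the quotients repeat a_1, a_2; the period length is 2.
So sqrt(20) = [4; (2, 8)] with period length k = 2.
k is even, so the fundamental solution of x^2 - 20y^2 = 1 is (p_{k-1}, q_{k-1}) = (p_1, q_1); compute convergents through index 1.
Convergents (p_i = a_i*p_{i-1} + p_{i-2}, q_i = a_i*q_{i-1} + q_{i-2} with p_{-2}=0, p_{-1}=1, q_{-2}=1, q_{-1}=0):
  i=0: a_0=4, p_0 = 4*1 + 0 = 4, q_0 = 4*0 + 1 = 1.
  i=1: a_1=2, p_1 = 2*4 + 1 = 9, q_1 = 2*1 + 0 = 2.
Check: 9^2 - 20*2^2 = 81 - 80 = 1, so (x, y) = (9, 2) solves the equation, and by the theorem it is the least positive solution.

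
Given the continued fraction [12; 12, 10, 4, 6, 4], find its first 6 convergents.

12/1, 145/12, 1462/121, 5993/496, 37420/3097, 155673/12884

Using the convergent recurrence p_i = a_i*p_{i-1} + p_{i-2}, q_i = a_i*q_{i-1} + q_{i-2} with p_{-2}=0, p_{-1}=1, q_{-2}=1, q_{-1}=0:
  i=0: a_0=12, p_0 = 12*1 + 0 = 12, q_0 = 12*0 + 1 = 1.
  i=1: a_1=12, p_1 = 12*12 + 1 = 145, q_1 = 12*1 + 0 = 12.
  i=2: a_2=10, p_2 = 10*145 + 12 = 1462, q_2 = 10*12 + 1 = 121.
  i=3: a_3=4, p_3 = 4*1462 + 145 = 5993, q_3 = 4*121 + 12 = 496.
  i=4: a_4=6, p_4 = 6*5993 + 1462 = 37420, q_4 = 6*496 + 121 = 3097.
  i=5: a_5=4, p_5 = 4*37420 + 5993 = 155673, q_5 = 4*3097 + 496 = 12884.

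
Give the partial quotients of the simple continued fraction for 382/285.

Run the Euclidean algorithm on 382 and 285; the successive quotients are the partial quotients a_0, a_1, ... (each step inverts the fractional part left over by the previous one):
  382 = 1*285 + 97, so a_0 = 1.
  285 = 2*97 + 91, so a_1 = 2.
  97 = 1*91 + 6, so a_2 = 1.
  91 = 15*6 + 1, so a_3 = 15.
  6 = 6*1 + 0, so a_4 = 6.
The remainder reaches 0 after 5 divisions, so the expansion has 5 partial quotients, read off in order.

[1; 2, 1, 15, 6]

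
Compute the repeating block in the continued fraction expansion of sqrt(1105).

[33; (4, 7, 7, 4, 66)]

Write x_i = (sqrt(1105) + m_i)/d_i with (m_0, d_0) = (0, 1). a_0 = floor(sqrt(1105)) = 33, since 33^2 = 1089 <= 1105 < 1156 = 34^2.
Iterate m_{i+1} = d_i*a_i - m_i, d_{i+1} = (1105 - m_{i+1}^2)/d_i, a_{i+1} = floor((a_0 + m_{i+1})/d_{i+1}):
  m_1 = 1*33 - 0 = 33, d_1 = (1105 - 33^2)/1 = 16/1 = 16, a_1 = floor((33 + 33)/16) = 4.
  m_2 = 16*4 - 33 = 31, d_2 = (1105 - 31^2)/16 = 144/16 = 9, a_2 = floor((33 + 31)/9) = 7.
  m_3 = 9*7 - 31 = 32, d_3 = (1105 - 32^2)/9 = 81/9 = 9, a_3 = floor((33 + 32)/9) = 7.
  m_4 = 9*7 - 32 = 31, d_4 = (1105 - 31^2)/9 = 144/9 = 16, a_4 = floor((33 + 31)/16) = 4.
  m_5 = 16*4 - 31 = 33, d_5 = (1105 - 33^2)/16 = 16/16 = 1, a_5 = floor((33 + 33)/1) = 66.
  m_6 = 1*66 - 33 = 33, d_6 = (1105 - 33^2)/1 = 16/1 = 16: (m_6, d_6) = (m_1, d_1) = (33, 16), so from here the quotients repeat a_1, ..., a_5; the period length is 5.
Hence the expansion of sqrt(1105) is a_0 = 33 followed by the repeating block 4, 7, 7, 4, 66 (period 5).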